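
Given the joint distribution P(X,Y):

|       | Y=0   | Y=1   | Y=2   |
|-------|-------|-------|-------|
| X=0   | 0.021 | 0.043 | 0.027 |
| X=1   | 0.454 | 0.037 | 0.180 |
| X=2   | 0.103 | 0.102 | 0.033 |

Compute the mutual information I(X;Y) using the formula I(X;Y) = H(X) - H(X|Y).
0.1649 bits

I(X;Y) = H(X) - H(X|Y)

Marginal of X (row sums):
  P(X=0) = 0.021 + 0.043 + 0.027 = 0.091
  P(X=1) = 0.454 + 0.037 + 0.180 = 0.671
  P(X=2) = 0.103 + 0.102 + 0.033 = 0.238
H(X) = -[0.091·log₂(0.091) + 0.671·log₂(0.671) + 0.238·log₂(0.238)]
  = 0.3147 + 0.3862 + 0.4929 = 1.1938 bits

Marginal of Y (column sums):
  P(Y=0) = 0.021 + 0.454 + 0.103 = 0.578
  P(Y=1) = 0.043 + 0.037 + 0.102 = 0.182
  P(Y=2) = 0.027 + 0.180 + 0.033 = 0.240
H(X|Y) = Σ_y P(y)·H(X|Y=y):
  Y=0: P(Y=0) = 0.578, P(X|Y=0) = (21/578, 227/289, 103/578) → H(X|Y=0) = 0.8908
  Y=1: P(Y=1) = 0.182, P(X|Y=1) = (43/182, 37/182, 51/91) → H(X|Y=1) = 1.4272
  Y=2: P(Y=2) = 0.240, P(X|Y=2) = (9/80, 3/4, 11/80) → H(X|Y=2) = 1.0595
H(X|Y) = 0.578·0.8908 + 0.182·1.4272 + 0.240·1.0595 = 1.0289 bits

I(X;Y) = H(X) - H(X|Y) = 1.1938 - 1.0289 = 0.1649 bits

Cross-check via I(X;Y) = H(X) + H(Y) - H(X,Y): computing H(Y) from the column sums and H(X,Y) from the 9 cells in the same way gives H(Y) = 1.3986 bits and H(X,Y) = 2.4275 bits, so
I(X;Y) = 1.1938 + 1.3986 - 2.4275 = 0.1649 bits ✓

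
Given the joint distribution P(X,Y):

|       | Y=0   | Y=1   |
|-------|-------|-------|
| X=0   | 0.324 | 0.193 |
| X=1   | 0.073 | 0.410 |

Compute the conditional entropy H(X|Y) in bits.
0.8187 bits

H(X|Y) = H(X,Y) - H(Y)

H(X,Y) = -Σ_{x,y} P(x,y) log₂ P(x,y). Per-cell terms -P(x,y)·log₂P(x,y):
  X=0: 0.5268, 0.4581
  X=1: 0.2756, 0.5274
Sum of the 4 terms: H(X,Y) = 1.7879 bits

Marginal of Y (column sums):
  P(Y=0) = 0.324 + 0.073 = 0.397
  P(Y=1) = 0.193 + 0.410 = 0.603
H(Y) = -[0.397·log₂(0.397) + 0.603·log₂(0.603)]
  = 0.5291 + 0.4401 = 0.9692 bits

H(X|Y) = H(X,Y) - H(Y) = 1.7879 - 0.9692 = 0.8187 bits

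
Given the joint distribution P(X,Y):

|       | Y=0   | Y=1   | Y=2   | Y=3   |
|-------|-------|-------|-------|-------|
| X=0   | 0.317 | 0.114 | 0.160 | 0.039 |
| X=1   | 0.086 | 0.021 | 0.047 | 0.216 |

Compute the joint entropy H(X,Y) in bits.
2.5944 bits

H(X,Y) = -Σ_{x,y} P(x,y) log₂ P(x,y). Per-cell terms -P(x,y)·log₂P(x,y):
  X=0: 0.52541, 0.35715, 0.42302, 0.18253
  X=1: 0.30440, 0.11704, 0.20733, 0.47755
Sum of the 8 terms: H(X,Y) = 2.5944 bits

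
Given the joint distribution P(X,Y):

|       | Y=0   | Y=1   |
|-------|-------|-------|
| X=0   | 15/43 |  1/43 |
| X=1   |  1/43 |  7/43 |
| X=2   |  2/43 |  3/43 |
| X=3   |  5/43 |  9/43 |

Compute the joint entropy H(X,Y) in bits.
2.5158 bits

H(X,Y) = -Σ_{x,y} P(x,y) log₂ P(x,y). Per-cell terms -P(x,y)·log₂P(x,y):
  X=0: 0.53001, 0.12619
  X=1: 0.12619, 0.42633
  X=2: 0.20587, 0.26800
  X=3: 0.36097, 0.47226
Sum of the 8 terms: H(X,Y) = 2.5158 bits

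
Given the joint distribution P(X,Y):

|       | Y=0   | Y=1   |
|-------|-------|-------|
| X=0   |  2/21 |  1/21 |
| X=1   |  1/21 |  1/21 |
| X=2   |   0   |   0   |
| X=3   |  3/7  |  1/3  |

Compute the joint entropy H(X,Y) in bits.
2.0028 bits

H(X,Y) = -Σ_{x,y} P(x,y) log₂ P(x,y). Per-cell terms -P(x,y)·log₂P(x,y):
  X=0: 0.32308, 0.20916
  X=1: 0.20916, 0.20916
  X=2: 0.00000, 0.00000
  X=3: 0.52388, 0.52832
  (cells with P = 0 contribute 0)
Sum of the 8 terms: H(X,Y) = 2.0028 bits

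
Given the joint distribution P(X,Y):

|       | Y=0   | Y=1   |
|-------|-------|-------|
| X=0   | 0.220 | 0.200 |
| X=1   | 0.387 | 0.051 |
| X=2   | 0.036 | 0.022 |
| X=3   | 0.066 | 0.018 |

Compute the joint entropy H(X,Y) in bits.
2.3509 bits

H(X,Y) = -Σ_{x,y} P(x,y) log₂ P(x,y). Per-cell terms -P(x,y)·log₂P(x,y):
  X=0: 0.4806, 0.4644
  X=1: 0.5300, 0.2190
  X=2: 0.1727, 0.1211
  X=3: 0.2588, 0.1043
Sum of the 8 terms: H(X,Y) = 2.3509 bits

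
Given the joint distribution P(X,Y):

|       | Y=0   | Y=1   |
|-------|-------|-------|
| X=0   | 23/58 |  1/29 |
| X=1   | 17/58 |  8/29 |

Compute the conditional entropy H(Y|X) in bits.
0.7419 bits

H(Y|X) = H(X,Y) - H(X)

H(X,Y) = -Σ_{x,y} P(x,y) log₂ P(x,y). Per-cell terms -P(x,y)·log₂P(x,y):
  X=0: 0.529166, 0.167517
  X=1: 0.518945, 0.512546
Sum of the 4 terms: H(X,Y) = 1.72817 bits

Marginal of X (row sums):
  P(X=0) = 23/58 + 1/29 = 25/58
  P(X=1) = 17/58 + 8/29 = 33/58
H(X) = -[(25/58)·log₂(25/58) + (33/58)·log₂(33/58)]
  = 0.523330 + 0.462903 = 0.98623 bits

H(Y|X) = H(X,Y) - H(X) = 1.72817 - 0.98623 = 0.7419 bits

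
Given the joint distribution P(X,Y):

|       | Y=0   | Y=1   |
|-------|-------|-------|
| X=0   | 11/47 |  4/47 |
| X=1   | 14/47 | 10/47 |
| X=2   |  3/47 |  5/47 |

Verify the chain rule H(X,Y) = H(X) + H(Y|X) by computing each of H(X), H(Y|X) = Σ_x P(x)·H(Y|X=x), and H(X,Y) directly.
H(X) = 1.4558 bits, H(Y|X) = 0.9298 bits, H(X,Y) = 2.3856 bits

Marginal of X (row sums):
  P(X=0) = 11/47 + 4/47 = 15/47
  P(X=1) = 14/47 + 10/47 = 24/47
  P(X=2) = 3/47 + 5/47 = 8/47
H(X) = -[(15/47)·log₂(15/47) + (24/47)·log₂(24/47) + (8/47)·log₂(8/47)]
  = 0.52586 + 0.49513 + 0.43482 = 1.4558 bits

H(Y|X) = Σ_x P(x)·H(Y|X=x):
  X=0: P(X=0) = 15/47, P(Y|X=0) = (11/15, 4/15) → H(Y|X=0) = 0.83664
  X=1: P(X=1) = 24/47, P(Y|X=1) = (7/12, 5/12) → H(Y|X=1) = 0.97987
  X=2: P(X=2) = 8/47, P(Y|X=2) = (3/8, 5/8) → H(Y|X=2) = 0.95443
H(Y|X) = (15/47)·0.83664 + (24/47)·0.97987 + (8/47)·0.95443 = 0.9298 bits

H(X,Y) = -Σ_{x,y} P(x,y) log₂ P(x,y). Per-cell terms -P(x,y)·log₂P(x,y):
  X=0: 0.49036, 0.30252
  X=1: 0.52045, 0.47503
  X=2: 0.25338, 0.34390
Sum of the 6 terms: H(X,Y) = 2.3856 bits

Chain rule check:
  H(X) + H(Y|X) = 1.4558 + 0.9298 = 2.3856 bits
  H(X,Y) = 2.3856 bits
✓ Chain rule verified.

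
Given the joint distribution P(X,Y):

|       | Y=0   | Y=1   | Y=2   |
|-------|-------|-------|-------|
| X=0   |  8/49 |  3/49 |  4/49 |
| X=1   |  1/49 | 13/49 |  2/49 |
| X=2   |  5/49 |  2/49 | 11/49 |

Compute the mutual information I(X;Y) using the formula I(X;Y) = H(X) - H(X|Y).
0.3701 bits

I(X;Y) = H(X) - H(X|Y)

Marginal of X (row sums):
  P(X=0) = 8/49 + 3/49 + 4/49 = 15/49
  P(X=1) = 1/49 + 13/49 + 2/49 = 16/49
  P(X=2) = 5/49 + 2/49 + 11/49 = 18/49
H(X) = -[(15/49)·log₂(15/49) + (16/49)·log₂(16/49) + (18/49)·log₂(18/49)]
  = 0.5228 + 0.5273 + 0.5307 = 1.5808 bits

Marginal of Y (column sums):
  P(Y=0) = 8/49 + 1/49 + 5/49 = 2/7
  P(Y=1) = 3/49 + 13/49 + 2/49 = 18/49
  P(Y=2) = 4/49 + 2/49 + 11/49 = 17/49
H(X|Y) = Σ_y P(y)·H(X|Y=y):
  Y=0: P(Y=0) = 2/7, P(X|Y=0) = (4/7, 1/14, 5/14) → H(X|Y=0) = 1.2638
  Y=1: P(Y=1) = 18/49, P(X|Y=1) = (1/6, 13/18, 1/9) → H(X|Y=1) = 1.1221
  Y=2: P(Y=2) = 17/49, P(X|Y=2) = (4/17, 2/17, 11/17) → H(X|Y=2) = 1.2608
H(X|Y) = (2/7)·1.2638 + (18/49)·1.1221 + (17/49)·1.2608 = 1.2107 bits

I(X;Y) = H(X) - H(X|Y) = 1.5808 - 1.2107 = 0.3701 bits

Cross-check via I(X;Y) = H(X) + H(Y) - H(X,Y): computing H(Y) from the column sums and H(X,Y) from the 9 cells in the same way gives H(Y) = 1.5770 bits and H(X,Y) = 2.7877 bits, so
I(X;Y) = 1.5808 + 1.5770 - 2.7877 = 0.3701 bits ✓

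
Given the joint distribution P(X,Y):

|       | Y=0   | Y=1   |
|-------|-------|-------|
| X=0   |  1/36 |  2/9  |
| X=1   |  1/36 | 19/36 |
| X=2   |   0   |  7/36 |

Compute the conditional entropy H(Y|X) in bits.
0.2849 bits

H(Y|X) = H(X,Y) - H(X)

H(X,Y) = -Σ_{x,y} P(x,y) log₂ P(x,y). Per-cell terms -P(x,y)·log₂P(x,y):
  X=0: 0.1436, 0.4822
  X=1: 0.1436, 0.4866
  X=2: 0.0000, 0.4594
  (cells with P = 0 contribute 0)
Sum of the 6 terms: H(X,Y) = 1.7154 bits

Marginal of X (row sums):
  P(X=0) = 1/36 + 2/9 = 1/4
  P(X=1) = 1/36 + 19/36 = 5/9
  P(X=2) = 0 + 7/36 = 7/36
H(X) = -[(1/4)·log₂(1/4) + (5/9)·log₂(5/9) + (7/36)·log₂(7/36)]
  = 0.5000 + 0.4711 + 0.4594 = 1.4305 bits

H(Y|X) = H(X,Y) - H(X) = 1.7154 - 1.4305 = 0.2849 bits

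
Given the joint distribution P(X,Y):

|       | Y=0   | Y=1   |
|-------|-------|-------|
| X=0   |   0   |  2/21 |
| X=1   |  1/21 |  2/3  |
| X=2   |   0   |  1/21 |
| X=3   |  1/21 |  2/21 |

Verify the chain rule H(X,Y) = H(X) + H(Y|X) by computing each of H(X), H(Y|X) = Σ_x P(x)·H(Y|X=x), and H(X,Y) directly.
H(X) = 1.2800 bits, H(Y|X) = 0.3836 bits, H(X,Y) = 1.6636 bits

Marginal of X (row sums):
  P(X=0) = 0 + 2/21 = 2/21
  P(X=1) = 1/21 + 2/3 = 5/7
  P(X=2) = 0 + 1/21 = 1/21
  P(X=3) = 1/21 + 2/21 = 1/7
H(X) = -[(2/21)·log₂(2/21) + (5/7)·log₂(5/7) + (1/21)·log₂(1/21) + (1/7)·log₂(1/7)]
  = 0.32308 + 0.34673 + 0.20916 + 0.40105 = 1.2800 bits

H(Y|X) = Σ_x P(x)·H(Y|X=x):
  X=0: P(X=0) = 2/21, P(Y|X=0) = (0, 1) → H(Y|X=0) = 0.00000
  X=1: P(X=1) = 5/7, P(Y|X=1) = (1/15, 14/15) → H(Y|X=1) = 0.35336
  X=2: P(X=2) = 1/21, P(Y|X=2) = (0, 1) → H(Y|X=2) = 0.00000
  X=3: P(X=3) = 1/7, P(Y|X=3) = (1/3, 2/3) → H(Y|X=3) = 0.91830
H(Y|X) = (2/21)·0.00000 + (5/7)·0.35336 + (1/21)·0.00000 + (1/7)·0.91830 = 0.3836 bits

H(X,Y) = -Σ_{x,y} P(x,y) log₂ P(x,y). Per-cell terms -P(x,y)·log₂P(x,y):
  X=0: 0.00000, 0.32308
  X=1: 0.20916, 0.38998
  X=2: 0.00000, 0.20916
  X=3: 0.20916, 0.32308
  (cells with P = 0 contribute 0)
Sum of the 8 terms: H(X,Y) = 1.6636 bits

Chain rule check:
  H(X) + H(Y|X) = 1.2800 + 0.3836 = 1.6636 bits
  H(X,Y) = 1.6636 bits
✓ Chain rule verified.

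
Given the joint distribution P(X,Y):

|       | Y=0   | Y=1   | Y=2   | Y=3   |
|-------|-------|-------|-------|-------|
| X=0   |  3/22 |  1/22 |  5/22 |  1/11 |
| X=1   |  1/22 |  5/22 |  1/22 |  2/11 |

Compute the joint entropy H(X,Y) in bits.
2.7333 bits

H(X,Y) = -Σ_{x,y} P(x,y) log₂ P(x,y). Per-cell terms -P(x,y)·log₂P(x,y):
  X=0: 0.39197, 0.20270, 0.48580, 0.31449
  X=1: 0.20270, 0.48580, 0.20270, 0.44717
Sum of the 8 terms: H(X,Y) = 2.7333 bits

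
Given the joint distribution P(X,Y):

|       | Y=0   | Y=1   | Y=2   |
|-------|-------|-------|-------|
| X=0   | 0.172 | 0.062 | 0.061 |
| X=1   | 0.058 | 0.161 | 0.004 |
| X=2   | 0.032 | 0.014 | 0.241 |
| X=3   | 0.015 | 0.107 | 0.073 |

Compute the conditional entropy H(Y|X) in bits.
1.0983 bits

H(Y|X) = H(X,Y) - H(X)

H(X,Y) = -Σ_{x,y} P(x,y) log₂ P(x,y). Per-cell terms -P(x,y)·log₂P(x,y):
  X=0: 0.43680, 0.24872, 0.24614
  X=1: 0.23825, 0.42421, 0.03186
  X=2: 0.15891, 0.08622, 0.49475
  X=3: 0.09088, 0.34500, 0.27565
Sum of the 12 terms: H(X,Y) = 3.0774 bits

Marginal of X (row sums):
  P(X=0) = 0.172 + 0.062 + 0.061 = 0.295
  P(X=1) = 0.058 + 0.161 + 0.004 = 0.223
  P(X=2) = 0.032 + 0.014 + 0.241 = 0.287
  P(X=3) = 0.015 + 0.107 + 0.073 = 0.195
H(X) = -[0.295·log₂(0.295) + 0.223·log₂(0.223) + 0.287·log₂(0.287) + 0.195·log₂(0.195)]
  = 0.51956 + 0.48277 + 0.51685 + 0.45990 = 1.9791 bits

H(Y|X) = H(X,Y) - H(X) = 3.0774 - 1.9791 = 1.0983 bits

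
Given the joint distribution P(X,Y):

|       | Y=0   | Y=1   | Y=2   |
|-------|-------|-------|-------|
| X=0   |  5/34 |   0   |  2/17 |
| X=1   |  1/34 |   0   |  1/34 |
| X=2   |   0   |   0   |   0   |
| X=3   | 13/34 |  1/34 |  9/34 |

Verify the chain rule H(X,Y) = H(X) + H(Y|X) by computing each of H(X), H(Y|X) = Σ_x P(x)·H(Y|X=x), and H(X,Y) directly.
H(X) = 1.1295 bits, H(Y|X) = 1.1273 bits, H(X,Y) = 2.2567 bits

Marginal of X (row sums):
  P(X=0) = 5/34 + 0 + 2/17 = 9/34
  P(X=1) = 1/34 + 0 + 1/34 = 1/17
  P(X=2) = 0 + 0 + 0 = 0
  P(X=3) = 13/34 + 1/34 + 9/34 = 23/34
H(X) = -[(9/34)·log₂(9/34) + (1/17)·log₂(1/17) + (23/34)·log₂(23/34)]   (outcomes with P = 0 contribute 0)
  = 0.50758 + 0.24044 + 0.38146 = 1.1295 bits

H(Y|X) = Σ_x P(x)·H(Y|X=x):
  X=0: P(X=0) = 9/34, P(Y|X=0) = (5/9, 0, 4/9) → H(Y|X=0) = 0.99108
  X=1: P(X=1) = 1/17, P(Y|X=1) = (1/2, 0, 1/2) → H(Y|X=1) = 1.00000
  X=2: P(X=2) = 0 → contributes 0
  X=3: P(X=3) = 23/34, P(Y|X=3) = (13/23, 1/23, 9/23) → H(Y|X=3) = 1.19160
H(Y|X) = (9/34)·0.99108 + (1/17)·1.00000 + (23/34)·1.19160 = 1.1273 bits

H(X,Y) = -Σ_{x,y} P(x,y) log₂ P(x,y). Per-cell terms -P(x,y)·log₂P(x,y):
  X=0: 0.40670, 0.00000, 0.36323
  X=1: 0.14963, 0.00000, 0.14963
  X=2: 0.00000, 0.00000, 0.00000
  X=3: 0.53033, 0.14963, 0.50758
  (cells with P = 0 contribute 0)
Sum of the 12 terms: H(X,Y) = 2.2567 bits

Chain rule check:
  H(X) + H(Y|X) = 1.1295 + 1.1273 = 2.2568 bits
  H(X,Y) = 2.2567 bits
✓ Chain rule verified (Δ = 0.0001 is 4-dp rounding noise: each of the three values was rounded independently).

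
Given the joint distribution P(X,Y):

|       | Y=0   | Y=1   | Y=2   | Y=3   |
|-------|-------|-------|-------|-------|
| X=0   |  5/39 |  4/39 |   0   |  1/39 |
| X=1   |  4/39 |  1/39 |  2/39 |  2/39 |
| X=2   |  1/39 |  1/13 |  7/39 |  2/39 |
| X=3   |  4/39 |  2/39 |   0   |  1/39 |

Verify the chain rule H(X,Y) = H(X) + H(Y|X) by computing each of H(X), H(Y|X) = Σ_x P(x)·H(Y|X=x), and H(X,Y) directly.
H(X) = 1.9647 bits, H(Y|X) = 1.5767 bits, H(X,Y) = 3.5414 bits

Marginal of X (row sums):
  P(X=0) = 5/39 + 4/39 + 0 + 1/39 = 10/39
  P(X=1) = 4/39 + 1/39 + 2/39 + 2/39 = 3/13
  P(X=2) = 1/39 + 1/13 + 7/39 + 2/39 = 1/3
  P(X=3) = 4/39 + 2/39 + 0 + 1/39 = 7/39
H(X) = -[(10/39)·log₂(10/39) + (3/13)·log₂(3/13) + (1/3)·log₂(1/3) + (7/39)·log₂(7/39)]
  = 0.50345 + 0.48819 + 0.52832 + 0.44478 = 1.9647 bits

H(Y|X) = Σ_x P(x)·H(Y|X=x):
  X=0: P(X=0) = 10/39, P(Y|X=0) = (1/2, 2/5, 0, 1/10) → H(Y|X=0) = 1.36096
  X=1: P(X=1) = 3/13, P(Y|X=1) = (4/9, 1/9, 2/9, 2/9) → H(Y|X=1) = 1.83659
  X=2: P(X=2) = 1/3, P(Y|X=2) = (1/13, 3/13, 7/13, 2/13) → H(Y|X=2) = 1.66918
  X=3: P(X=3) = 7/39, P(Y|X=3) = (4/7, 2/7, 0, 1/7) → H(Y|X=3) = 1.37878
H(Y|X) = (10/39)·1.36096 + (3/13)·1.83659 + (1/3)·1.66918 + (7/39)·1.37878 = 1.5767 bits

H(X,Y) = -Σ_{x,y} P(x,y) log₂ P(x,y). Per-cell terms -P(x,y)·log₂P(x,y):
  X=0: 0.37993, 0.33696, 0.00000, 0.13552
  X=1: 0.33696, 0.13552, 0.21976, 0.21976
  X=2: 0.13552, 0.28465, 0.44478, 0.21976
  X=3: 0.33696, 0.21976, 0.00000, 0.13552
  (cells with P = 0 contribute 0)
Sum of the 16 terms: H(X,Y) = 3.5414 bits

Chain rule check:
  H(X) + H(Y|X) = 1.9647 + 1.5767 = 3.5414 bits
  H(X,Y) = 3.5414 bits
✓ Chain rule verified.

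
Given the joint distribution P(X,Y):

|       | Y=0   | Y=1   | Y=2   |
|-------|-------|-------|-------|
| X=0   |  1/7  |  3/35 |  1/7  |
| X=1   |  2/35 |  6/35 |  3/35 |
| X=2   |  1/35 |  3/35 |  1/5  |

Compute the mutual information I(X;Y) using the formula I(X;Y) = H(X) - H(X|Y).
0.1238 bits

I(X;Y) = H(X) - H(X|Y)

Marginal of X (row sums):
  P(X=0) = 1/7 + 3/35 + 1/7 = 13/35
  P(X=1) = 2/35 + 6/35 + 3/35 = 11/35
  P(X=2) = 1/35 + 3/35 + 1/5 = 11/35
H(X) = -[(13/35)·log₂(13/35) + (11/35)·log₂(11/35) + (11/35)·log₂(11/35)]
  = 0.5307 + 0.5248 + 0.5248 = 1.5803 bits

Marginal of Y (column sums):
  P(Y=0) = 1/7 + 2/35 + 1/35 = 8/35
  P(Y=1) = 3/35 + 6/35 + 3/35 = 12/35
  P(Y=2) = 1/7 + 3/35 + 1/5 = 3/7
H(X|Y) = Σ_y P(y)·H(X|Y=y):
  Y=0: P(Y=0) = 8/35, P(X|Y=0) = (5/8, 1/4, 1/8) → H(X|Y=0) = 1.2988
  Y=1: P(Y=1) = 12/35, P(X|Y=1) = (1/4, 1/2, 1/4) → H(X|Y=1) = 1.5000
  Y=2: P(Y=2) = 3/7, P(X|Y=2) = (1/3, 1/5, 7/15) → H(X|Y=2) = 1.5058
H(X|Y) = (8/35)·1.2988 + (12/35)·1.5000 + (3/7)·1.5058 = 1.4565 bits

I(X;Y) = H(X) - H(X|Y) = 1.5803 - 1.4565 = 0.1238 bits

Cross-check via I(X;Y) = H(X) + H(Y) - H(X,Y): computing H(Y) from the column sums and H(X,Y) from the 9 cells in the same way gives H(Y) = 1.5401 bits and H(X,Y) = 2.9966 bits, so
I(X;Y) = 1.5803 + 1.5401 - 2.9966 = 0.1238 bits ✓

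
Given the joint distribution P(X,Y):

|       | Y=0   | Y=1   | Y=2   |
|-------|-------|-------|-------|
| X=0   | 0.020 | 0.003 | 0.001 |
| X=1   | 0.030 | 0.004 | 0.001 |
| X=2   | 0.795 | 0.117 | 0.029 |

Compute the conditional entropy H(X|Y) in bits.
0.3809 bits

H(X|Y) = H(X,Y) - H(Y)

H(X,Y) = -Σ_{x,y} P(x,y) log₂ P(x,y). Per-cell terms -P(x,y)·log₂P(x,y):
  X=0: 0.11288, 0.02514, 0.00997
  X=1: 0.15177, 0.03186, 0.00997
  X=2: 0.26312, 0.36216, 0.14813
Sum of the 9 terms: H(X,Y) = 1.1150 bits

Marginal of Y (column sums):
  P(Y=0) = 0.020 + 0.030 + 0.795 = 0.845
  P(Y=1) = 0.003 + 0.004 + 0.117 = 0.124
  P(Y=2) = 0.001 + 0.001 + 0.029 = 0.031
H(Y) = -[0.845·log₂(0.845) + 0.124·log₂(0.124) + 0.031·log₂(0.031)]
  = 0.20532 + 0.37344 + 0.15536 = 0.7341 bits

H(X|Y) = H(X,Y) - H(Y) = 1.1150 - 0.7341 = 0.3809 bits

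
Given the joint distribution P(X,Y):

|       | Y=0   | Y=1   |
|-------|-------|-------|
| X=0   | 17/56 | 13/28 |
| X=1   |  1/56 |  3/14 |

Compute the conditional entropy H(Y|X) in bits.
0.8342 bits

H(Y|X) = H(X,Y) - H(X)

H(X,Y) = -Σ_{x,y} P(x,y) log₂ P(x,y). Per-cell terms -P(x,y)·log₂P(x,y):
  X=0: 0.52211, 0.51392
  X=1: 0.10370, 0.47623
Sum of the 4 terms: H(X,Y) = 1.61596 bits

Marginal of X (row sums):
  P(X=0) = 17/56 + 13/28 = 43/56
  P(X=1) = 1/56 + 3/14 = 13/56
H(X) = -[(43/56)·log₂(43/56) + (13/56)·log₂(13/56)]
  = 0.29262 + 0.48911 = 0.78173 bits

H(Y|X) = H(X,Y) - H(X) = 1.61596 - 0.78173 = 0.8342 bits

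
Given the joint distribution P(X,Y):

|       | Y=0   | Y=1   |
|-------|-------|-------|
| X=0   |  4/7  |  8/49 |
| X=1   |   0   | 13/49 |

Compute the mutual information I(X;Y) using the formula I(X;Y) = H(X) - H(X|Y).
0.4238 bits

I(X;Y) = H(X) - H(X|Y)

Marginal of X (row sums):
  P(X=0) = 4/7 + 8/49 = 36/49
  P(X=1) = 0 + 13/49 = 13/49
H(X) = -[(36/49)·log₂(36/49) + (13/49)·log₂(13/49)]
  = 0.32678 + 0.50787 = 0.83465 bits

Marginal of Y (column sums):
  P(Y=0) = 4/7 + 0 = 4/7
  P(Y=1) = 8/49 + 13/49 = 3/7
H(X|Y) = Σ_y P(y)·H(X|Y=y):
  Y=0: P(Y=0) = 4/7, P(X|Y=0) = (1, 0) → H(X|Y=0) = 0.00000
  Y=1: P(Y=1) = 3/7, P(X|Y=1) = (8/21, 13/21) → H(X|Y=1) = 0.95871
H(X|Y) = (4/7)·0.00000 + (3/7)·0.95871 = 0.41088 bits

I(X;Y) = H(X) - H(X|Y) = 0.83465 - 0.41088 = 0.4238 bits

Cross-check via I(X;Y) = H(X) + H(Y) - H(X,Y): computing H(Y) from the column sums and H(X,Y) from the 4 cells in the same way gives H(Y) = 0.98523 bits and H(X,Y) = 1.39610 bits, so
I(X;Y) = 0.83465 + 0.98523 - 1.39610 = 0.4238 bits ✓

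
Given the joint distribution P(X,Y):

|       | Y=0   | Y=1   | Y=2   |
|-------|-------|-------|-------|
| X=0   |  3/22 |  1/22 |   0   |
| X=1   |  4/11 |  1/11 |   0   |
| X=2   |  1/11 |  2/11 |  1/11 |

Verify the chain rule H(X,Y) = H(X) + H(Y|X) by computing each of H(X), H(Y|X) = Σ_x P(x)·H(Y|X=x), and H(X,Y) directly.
H(X) = 1.4949 bits, H(Y|X) = 1.0211 bits, H(X,Y) = 2.5160 bits

Marginal of X (row sums):
  P(X=0) = 3/22 + 1/22 + 0 = 2/11
  P(X=1) = 4/11 + 1/11 + 0 = 5/11
  P(X=2) = 1/11 + 2/11 + 1/11 = 4/11
H(X) = -[(2/11)·log₂(2/11) + (5/11)·log₂(5/11) + (4/11)·log₂(4/11)]
  = 0.44717 + 0.51705 + 0.53070 = 1.4949 bits

H(Y|X) = Σ_x P(x)·H(Y|X=x):
  X=0: P(X=0) = 2/11, P(Y|X=0) = (3/4, 1/4, 0) → H(Y|X=0) = 0.81128
  X=1: P(X=1) = 5/11, P(Y|X=1) = (4/5, 1/5, 0) → H(Y|X=1) = 0.72193
  X=2: P(X=2) = 4/11, P(Y|X=2) = (1/4, 1/2, 1/4) → H(Y|X=2) = 1.50000
H(Y|X) = (2/11)·0.81128 + (5/11)·0.72193 + (4/11)·1.50000 = 1.0211 bits

H(X,Y) = -Σ_{x,y} P(x,y) log₂ P(x,y). Per-cell terms -P(x,y)·log₂P(x,y):
  X=0: 0.39197, 0.20270, 0.00000
  X=1: 0.53070, 0.31449, 0.00000
  X=2: 0.31449, 0.44717, 0.31449
  (cells with P = 0 contribute 0)
Sum of the 9 terms: H(X,Y) = 2.5160 bits

Chain rule check:
  H(X) + H(Y|X) = 1.4949 + 1.0211 = 2.5160 bits
  H(X,Y) = 2.5160 bits
✓ Chain rule verified.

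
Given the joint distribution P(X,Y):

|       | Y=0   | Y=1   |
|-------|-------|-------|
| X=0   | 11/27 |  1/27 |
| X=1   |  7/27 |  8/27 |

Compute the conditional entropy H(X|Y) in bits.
0.8105 bits

H(X|Y) = H(X,Y) - H(Y)

H(X,Y) = -Σ_{x,y} P(x,y) log₂ P(x,y). Per-cell terms -P(x,y)·log₂P(x,y):
  X=0: 0.5278, 0.1761
  X=1: 0.5049, 0.5200
Sum of the 4 terms: H(X,Y) = 1.7288 bits

Marginal of Y (column sums):
  P(Y=0) = 11/27 + 7/27 = 2/3
  P(Y=1) = 1/27 + 8/27 = 1/3
H(Y) = -[(2/3)·log₂(2/3) + (1/3)·log₂(1/3)]
  = 0.3900 + 0.5283 = 0.9183 bits

H(X|Y) = H(X,Y) - H(Y) = 1.7288 - 0.9183 = 0.8105 bits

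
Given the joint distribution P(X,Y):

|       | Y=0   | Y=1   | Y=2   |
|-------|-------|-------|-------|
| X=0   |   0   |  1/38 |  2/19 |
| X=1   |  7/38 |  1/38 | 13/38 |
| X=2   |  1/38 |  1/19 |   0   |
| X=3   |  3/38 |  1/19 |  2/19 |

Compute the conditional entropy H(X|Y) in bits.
1.4024 bits

H(X|Y) = H(X,Y) - H(Y)

H(X,Y) = -Σ_{x,y} P(x,y) log₂ P(x,y). Per-cell terms -P(x,y)·log₂P(x,y):
  X=0: 0.00000, 0.13810, 0.34189
  X=1: 0.44958, 0.13810, 0.52940
  X=2: 0.13810, 0.22358, 0.00000
  X=3: 0.28918, 0.22358, 0.34189
  (cells with P = 0 contribute 0)
Sum of the 12 terms: H(X,Y) = 2.8134 bits

Marginal of Y (column sums):
  P(Y=0) = 0 + 7/38 + 1/38 + 3/38 = 11/38
  P(Y=1) = 1/38 + 1/38 + 1/19 + 1/19 = 3/19
  P(Y=2) = 2/19 + 13/38 + 0 + 2/19 = 21/38
H(Y) = -[(11/38)·log₂(11/38) + (3/19)·log₂(3/19) + (21/38)·log₂(21/38)]
  = 0.51772 + 0.42047 + 0.47284 = 1.4110 bits

H(X|Y) = H(X,Y) - H(Y) = 2.8134 - 1.4110 = 1.4024 bits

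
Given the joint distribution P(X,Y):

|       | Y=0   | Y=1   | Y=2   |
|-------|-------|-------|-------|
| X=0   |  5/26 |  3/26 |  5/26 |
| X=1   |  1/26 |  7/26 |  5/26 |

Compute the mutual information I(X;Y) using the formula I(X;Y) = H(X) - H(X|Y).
0.1264 bits

I(X;Y) = H(X) - H(X|Y)

Marginal of X (row sums):
  P(X=0) = 5/26 + 3/26 + 5/26 = 1/2
  P(X=1) = 1/26 + 7/26 + 5/26 = 1/2
H(X) = -[(1/2)·log₂(1/2) + (1/2)·log₂(1/2)]
  = 0.5000 + 0.5000 = 1.0000 bits

Marginal of Y (column sums):
  P(Y=0) = 5/26 + 1/26 = 3/13
  P(Y=1) = 3/26 + 7/26 = 5/13
  P(Y=2) = 5/26 + 5/26 = 5/13
H(X|Y) = Σ_y P(y)·H(X|Y=y):
  Y=0: P(Y=0) = 3/13, P(X|Y=0) = (5/6, 1/6) → H(X|Y=0) = 0.6500
  Y=1: P(Y=1) = 5/13, P(X|Y=1) = (3/10, 7/10) → H(X|Y=1) = 0.8813
  Y=2: P(Y=2) = 5/13, P(X|Y=2) = (1/2, 1/2) → H(X|Y=2) = 1.0000
H(X|Y) = (3/13)·0.6500 + (5/13)·0.8813 + (5/13)·1.0000 = 0.8736 bits

I(X;Y) = H(X) - H(X|Y) = 1.0000 - 0.8736 = 0.1264 bits

Cross-check via I(X;Y) = H(X) + H(Y) - H(X,Y): computing H(Y) from the column sums and H(X,Y) from the 6 cells in the same way gives H(Y) = 1.5486 bits and H(X,Y) = 2.4222 bits, so
I(X;Y) = 1.0000 + 1.5486 - 2.4222 = 0.1264 bits ✓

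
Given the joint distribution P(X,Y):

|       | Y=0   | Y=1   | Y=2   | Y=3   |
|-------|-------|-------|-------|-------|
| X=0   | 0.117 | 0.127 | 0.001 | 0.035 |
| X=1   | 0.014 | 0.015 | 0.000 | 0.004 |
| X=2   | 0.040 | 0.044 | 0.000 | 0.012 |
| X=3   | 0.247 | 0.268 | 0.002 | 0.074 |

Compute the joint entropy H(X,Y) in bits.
2.8924 bits

H(X,Y) = -Σ_{x,y} P(x,y) log₂ P(x,y). Per-cell terms -P(x,y)·log₂P(x,y):
  X=0: 0.36216, 0.37809, 0.00997, 0.16928
  X=1: 0.08622, 0.09088, 0.00000, 0.03186
  X=2: 0.18575, 0.19828, 0.00000, 0.07657
  X=3: 0.49830, 0.50912, 0.01793, 0.27797
  (cells with P = 0 contribute 0)
Sum of the 16 terms: H(X,Y) = 2.8924 bits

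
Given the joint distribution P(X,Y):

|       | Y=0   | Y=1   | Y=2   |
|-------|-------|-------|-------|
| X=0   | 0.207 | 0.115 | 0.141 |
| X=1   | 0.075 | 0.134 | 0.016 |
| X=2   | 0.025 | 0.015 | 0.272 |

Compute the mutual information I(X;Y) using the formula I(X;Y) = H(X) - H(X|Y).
0.3501 bits

I(X;Y) = H(X) - H(X|Y)

Marginal of X (row sums):
  P(X=0) = 0.207 + 0.115 + 0.141 = 0.463
  P(X=1) = 0.075 + 0.134 + 0.016 = 0.225
  P(X=2) = 0.025 + 0.015 + 0.272 = 0.312
H(X) = -[0.463·log₂(0.463) + 0.225·log₂(0.225) + 0.312·log₂(0.312)]
  = 0.51435 + 0.48420 + 0.52428 = 1.52283 bits

Marginal of Y (column sums):
  P(Y=0) = 0.207 + 0.075 + 0.025 = 0.307
  P(Y=1) = 0.115 + 0.134 + 0.015 = 0.264
  P(Y=2) = 0.141 + 0.016 + 0.272 = 0.429
H(X|Y) = Σ_y P(y)·H(X|Y=y):
  Y=0: P(Y=0) = 0.307, P(X|Y=0) = (207/307, 75/307, 25/307) → H(X|Y=0) = 1.17477
  Y=1: P(Y=1) = 0.264, P(X|Y=1) = (115/264, 67/132, 5/88) → H(X|Y=1) = 1.25390
  Y=2: P(Y=2) = 0.429, P(X|Y=2) = (47/143, 16/429, 272/429) → H(X|Y=2) = 1.12137
H(X|Y) = 0.307·1.17477 + 0.264·1.25390 + 0.429·1.12137 = 1.17275 bits

I(X;Y) = H(X) - H(X|Y) = 1.52283 - 1.17275 = 0.3501 bits

Cross-check via I(X;Y) = H(X) + H(Y) - H(X,Y): computing H(Y) from the column sums and H(X,Y) from the 9 cells in the same way gives H(Y) = 1.55407 bits and H(X,Y) = 2.72682 bits, so
I(X;Y) = 1.52283 + 1.55407 - 2.72682 = 0.3501 bits ✓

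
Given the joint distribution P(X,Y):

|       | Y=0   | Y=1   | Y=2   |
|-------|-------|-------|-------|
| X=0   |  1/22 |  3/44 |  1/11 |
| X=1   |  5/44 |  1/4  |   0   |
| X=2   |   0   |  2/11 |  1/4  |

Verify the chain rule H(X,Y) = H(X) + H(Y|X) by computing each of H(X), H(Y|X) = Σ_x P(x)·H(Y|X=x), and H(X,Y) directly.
H(X) = 1.5222 bits, H(Y|X) = 1.0629 bits, H(X,Y) = 2.5851 bits

Marginal of X (row sums):
  P(X=0) = 1/22 + 3/44 + 1/11 = 9/44
  P(X=1) = 5/44 + 1/4 + 0 = 4/11
  P(X=2) = 0 + 2/11 + 1/4 = 19/44
H(X) = -[(9/44)·log₂(9/44) + (4/11)·log₂(4/11) + (19/44)·log₂(19/44)]
  = 0.46831 + 0.53070 + 0.52315 = 1.5222 bits

H(Y|X) = Σ_x P(x)·H(Y|X=x):
  X=0: P(X=0) = 9/44, P(Y|X=0) = (2/9, 1/3, 4/9) → H(Y|X=0) = 1.53049
  X=1: P(X=1) = 4/11, P(Y|X=1) = (5/16, 11/16, 0) → H(Y|X=1) = 0.89604
  X=2: P(X=2) = 19/44, P(Y|X=2) = (0, 8/19, 11/19) → H(Y|X=2) = 0.98194
H(Y|X) = (9/44)·1.53049 + (4/11)·0.89604 + (19/44)·0.98194 = 1.0629 bits

H(X,Y) = -Σ_{x,y} P(x,y) log₂ P(x,y). Per-cell terms -P(x,y)·log₂P(x,y):
  X=0: 0.20270, 0.26417, 0.31449
  X=1: 0.35653, 0.50000, 0.00000
  X=2: 0.00000, 0.44717, 0.50000
  (cells with P = 0 contribute 0)
Sum of the 9 terms: H(X,Y) = 2.5851 bits

Chain rule check:
  H(X) + H(Y|X) = 1.5222 + 1.0629 = 2.5851 bits
  H(X,Y) = 2.5851 bits
✓ Chain rule verified.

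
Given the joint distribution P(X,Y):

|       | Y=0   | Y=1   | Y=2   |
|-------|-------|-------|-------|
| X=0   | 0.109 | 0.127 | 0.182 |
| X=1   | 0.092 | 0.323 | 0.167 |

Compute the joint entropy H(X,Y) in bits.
2.4485 bits

H(X,Y) = -Σ_{x,y} P(x,y) log₂ P(x,y). Per-cell terms -P(x,y)·log₂P(x,y):
  X=0: 0.3485, 0.3781, 0.4474
  X=1: 0.3167, 0.5266, 0.4312
Sum of the 6 terms: H(X,Y) = 2.4485 bits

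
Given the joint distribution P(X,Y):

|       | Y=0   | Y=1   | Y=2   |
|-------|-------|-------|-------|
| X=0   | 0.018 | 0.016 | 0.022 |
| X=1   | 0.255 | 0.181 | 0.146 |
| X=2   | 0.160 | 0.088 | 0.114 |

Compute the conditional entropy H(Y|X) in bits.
1.5460 bits

H(Y|X) = H(X,Y) - H(X)

H(X,Y) = -Σ_{x,y} P(x,y) log₂ P(x,y). Per-cell terms -P(x,y)·log₂P(x,y):
  X=0: 0.10433, 0.09545, 0.12114
  X=1: 0.50271, 0.44633, 0.40529
  X=2: 0.42302, 0.30856, 0.35715
Sum of the 9 terms: H(X,Y) = 2.7640 bits

Marginal of X (row sums):
  P(X=0) = 0.018 + 0.016 + 0.022 = 0.056
  P(X=1) = 0.255 + 0.181 + 0.146 = 0.582
  P(X=2) = 0.160 + 0.088 + 0.114 = 0.362
H(X) = -[0.056·log₂(0.056) + 0.582·log₂(0.582) + 0.362·log₂(0.362)]
  = 0.23287 + 0.45449 + 0.53067 = 1.2180 bits

H(Y|X) = H(X,Y) - H(X) = 2.7640 - 1.2180 = 1.5460 bits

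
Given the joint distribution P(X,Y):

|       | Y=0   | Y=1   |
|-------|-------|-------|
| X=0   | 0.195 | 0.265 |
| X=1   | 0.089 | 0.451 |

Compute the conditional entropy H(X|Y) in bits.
0.9355 bits

H(X|Y) = H(X,Y) - H(Y)

H(X,Y) = -Σ_{x,y} P(x,y) log₂ P(x,y). Per-cell terms -P(x,y)·log₂P(x,y):
  X=0: 0.45990, 0.50772
  X=1: 0.31061, 0.51811
Sum of the 4 terms: H(X,Y) = 1.7963 bits

Marginal of Y (column sums):
  P(Y=0) = 0.195 + 0.089 = 0.284
  P(Y=1) = 0.265 + 0.451 = 0.716
H(Y) = -[0.284·log₂(0.284) + 0.716·log₂(0.716)]
  = 0.51575 + 0.34509 = 0.8608 bits

H(X|Y) = H(X,Y) - H(Y) = 1.7963 - 0.8608 = 0.9355 bits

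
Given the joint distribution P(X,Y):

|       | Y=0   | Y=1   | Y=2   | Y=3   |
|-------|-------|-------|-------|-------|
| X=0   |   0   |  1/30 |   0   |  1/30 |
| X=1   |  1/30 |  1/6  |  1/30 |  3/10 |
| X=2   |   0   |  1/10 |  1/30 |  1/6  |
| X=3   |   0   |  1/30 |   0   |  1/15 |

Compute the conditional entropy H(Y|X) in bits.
1.3594 bits

H(Y|X) = H(X,Y) - H(X)

H(X,Y) = -Σ_{x,y} P(x,y) log₂ P(x,y). Per-cell terms -P(x,y)·log₂P(x,y):
  X=0: 0.00000, 0.16356, 0.00000, 0.16356
  X=1: 0.16356, 0.43083, 0.16356, 0.52109
  X=2: 0.00000, 0.33219, 0.16356, 0.43083
  X=3: 0.00000, 0.16356, 0.00000, 0.26046
  (cells with P = 0 contribute 0)
Sum of the 16 terms: H(X,Y) = 2.9568 bits

Marginal of X (row sums):
  P(X=0) = 0 + 1/30 + 0 + 1/30 = 1/15
  P(X=1) = 1/30 + 1/6 + 1/30 + 3/10 = 8/15
  P(X=2) = 0 + 1/10 + 1/30 + 1/6 = 3/10
  P(X=3) = 0 + 1/30 + 0 + 1/15 = 1/10
H(X) = -[(1/15)·log₂(1/15) + (8/15)·log₂(8/15) + (3/10)·log₂(3/10) + (1/10)·log₂(1/10)]
  = 0.26046 + 0.48367 + 0.52109 + 0.33219 = 1.5974 bits

H(Y|X) = H(X,Y) - H(X) = 2.9568 - 1.5974 = 1.3594 bits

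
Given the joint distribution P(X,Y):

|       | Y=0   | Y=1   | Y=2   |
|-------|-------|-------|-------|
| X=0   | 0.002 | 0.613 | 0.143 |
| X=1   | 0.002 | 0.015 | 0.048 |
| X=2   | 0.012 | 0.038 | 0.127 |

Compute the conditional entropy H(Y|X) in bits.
0.8035 bits

H(Y|X) = H(X,Y) - H(X)

H(X,Y) = -Σ_{x,y} P(x,y) log₂ P(x,y). Per-cell terms -P(x,y)·log₂P(x,y):
  X=0: 0.0179, 0.4328, 0.4012
  X=1: 0.0179, 0.0909, 0.2103
  X=2: 0.0766, 0.1793, 0.3781
Sum of the 9 terms: H(X,Y) = 1.8050 bits

Marginal of X (row sums):
  P(X=0) = 0.002 + 0.613 + 0.143 = 0.758
  P(X=1) = 0.002 + 0.015 + 0.048 = 0.065
  P(X=2) = 0.012 + 0.038 + 0.127 = 0.177
H(X) = -[0.758·log₂(0.758) + 0.065·log₂(0.065) + 0.177·log₂(0.177)]
  = 0.3030 + 0.2563 + 0.4422 = 1.0015 bits

H(Y|X) = H(X,Y) - H(X) = 1.8050 - 1.0015 = 0.8035 bits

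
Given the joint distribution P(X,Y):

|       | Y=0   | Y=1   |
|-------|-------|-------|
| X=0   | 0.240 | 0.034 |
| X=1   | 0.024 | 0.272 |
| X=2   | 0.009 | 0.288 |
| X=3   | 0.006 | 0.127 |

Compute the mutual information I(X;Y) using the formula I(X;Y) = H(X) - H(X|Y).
0.4922 bits

I(X;Y) = H(X) - H(X|Y)

Marginal of X (row sums):
  P(X=0) = 0.240 + 0.034 = 0.274
  P(X=1) = 0.024 + 0.272 = 0.296
  P(X=2) = 0.009 + 0.288 = 0.297
  P(X=3) = 0.006 + 0.127 = 0.133
H(X) = -[0.274·log₂(0.274) + 0.296·log₂(0.296) + 0.297·log₂(0.297) + 0.133·log₂(0.133)]
  = 0.51176 + 0.51987 + 0.52019 + 0.38710 = 1.9389 bits

Marginal of Y (column sums):
  P(Y=0) = 0.240 + 0.024 + 0.009 + 0.006 = 0.279
  P(Y=1) = 0.034 + 0.272 + 0.288 + 0.127 = 0.721
H(X|Y) = Σ_y P(y)·H(X|Y=y):
  Y=0: P(Y=0) = 0.279, P(X|Y=0) = (80/93, 8/93, 1/31, 2/93) → H(X|Y=0) = 0.77024
  Y=1: P(Y=1) = 0.721, P(X|Y=1) = (34/721, 272/721, 288/721, 127/721) → H(X|Y=1) = 1.70847
H(X|Y) = 0.279·0.77024 + 0.721·1.70847 = 1.4467 bits

I(X;Y) = H(X) - H(X|Y) = 1.9389 - 1.4467 = 0.4922 bits

Cross-check via I(X;Y) = H(X) + H(Y) - H(X,Y): computing H(Y) from the column sums and H(X,Y) from the 8 cells in the same way gives H(Y) = 0.8541 bits and H(X,Y) = 2.3008 bits, so
I(X;Y) = 1.9389 + 0.8541 - 2.3008 = 0.4922 bits ✓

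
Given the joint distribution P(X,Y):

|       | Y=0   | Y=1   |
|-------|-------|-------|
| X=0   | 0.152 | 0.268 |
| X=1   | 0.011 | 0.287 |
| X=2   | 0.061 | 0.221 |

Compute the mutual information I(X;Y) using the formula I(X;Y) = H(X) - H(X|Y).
0.0904 bits

I(X;Y) = H(X) - H(X|Y)

Marginal of X (row sums):
  P(X=0) = 0.152 + 0.268 = 0.420
  P(X=1) = 0.011 + 0.287 = 0.298
  P(X=2) = 0.061 + 0.221 = 0.282
H(X) = -[0.420·log₂(0.420) + 0.298·log₂(0.298) + 0.282·log₂(0.282)]
  = 0.5256 + 0.5205 + 0.5150 = 1.5611 bits

Marginal of Y (column sums):
  P(Y=0) = 0.152 + 0.011 + 0.061 = 0.224
  P(Y=1) = 0.268 + 0.287 + 0.221 = 0.776
H(X|Y) = Σ_y P(y)·H(X|Y=y):
  Y=0: P(Y=0) = 0.224, P(X|Y=0) = (19/28, 11/224, 61/224) → H(X|Y=0) = 1.1042
  Y=1: P(Y=1) = 0.776, P(X|Y=1) = (67/194, 287/776, 221/776) → H(X|Y=1) = 1.5765
H(X|Y) = 0.224·1.1042 + 0.776·1.5765 = 1.4707 bits

I(X;Y) = H(X) - H(X|Y) = 1.5611 - 1.4707 = 0.0904 bits

Cross-check via I(X;Y) = H(X) + H(Y) - H(X,Y): computing H(Y) from the column sums and H(X,Y) from the 6 cells in the same way gives H(Y) = 0.7674 bits and H(X,Y) = 2.2381 bits, so
I(X;Y) = 1.5611 + 0.7674 - 2.2381 = 0.0904 bits ✓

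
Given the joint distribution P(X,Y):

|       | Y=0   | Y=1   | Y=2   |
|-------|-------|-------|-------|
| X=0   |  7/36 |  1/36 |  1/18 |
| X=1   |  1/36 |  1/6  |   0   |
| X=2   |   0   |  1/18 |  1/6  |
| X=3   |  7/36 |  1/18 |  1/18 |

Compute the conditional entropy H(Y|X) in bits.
1.0167 bits

H(Y|X) = H(X,Y) - H(X)

H(X,Y) = -Σ_{x,y} P(x,y) log₂ P(x,y). Per-cell terms -P(x,y)·log₂P(x,y):
  X=0: 0.45939, 0.14361, 0.23166
  X=1: 0.14361, 0.43083, 0.00000
  X=2: 0.00000, 0.23166, 0.43083
  X=3: 0.45939, 0.23166, 0.23166
  (cells with P = 0 contribute 0)
Sum of the 12 terms: H(X,Y) = 2.9943 bits

Marginal of X (row sums):
  P(X=0) = 7/36 + 1/36 + 1/18 = 5/18
  P(X=1) = 1/36 + 1/6 + 0 = 7/36
  P(X=2) = 0 + 1/18 + 1/6 = 2/9
  P(X=3) = 7/36 + 1/18 + 1/18 = 11/36
H(X) = -[(5/18)·log₂(5/18) + (7/36)·log₂(7/36) + (2/9)·log₂(2/9) + (11/36)·log₂(11/36)]
  = 0.51333 + 0.45939 + 0.48221 + 0.52265 = 1.9776 bits

H(Y|X) = H(X,Y) - H(X) = 2.9943 - 1.9776 = 1.0167 bits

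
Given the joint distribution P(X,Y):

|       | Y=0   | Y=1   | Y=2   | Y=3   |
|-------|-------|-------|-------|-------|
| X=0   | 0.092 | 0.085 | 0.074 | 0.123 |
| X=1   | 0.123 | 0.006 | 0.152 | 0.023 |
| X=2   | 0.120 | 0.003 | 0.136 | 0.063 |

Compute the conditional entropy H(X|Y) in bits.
1.4063 bits

H(X|Y) = H(X,Y) - H(Y)

H(X,Y) = -Σ_{x,y} P(x,y) log₂ P(x,y). Per-cell terms -P(x,y)·log₂P(x,y):
  X=0: 0.31668, 0.30229, 0.27797, 0.37186
  X=1: 0.37186, 0.04428, 0.41311, 0.12517
  X=2: 0.36707, 0.02514, 0.39145, 0.25128
Sum of the 12 terms: H(X,Y) = 3.2582 bits

Marginal of Y (column sums):
  P(Y=0) = 0.092 + 0.123 + 0.120 = 0.335
  P(Y=1) = 0.085 + 0.006 + 0.003 = 0.094
  P(Y=2) = 0.074 + 0.152 + 0.136 = 0.362
  P(Y=3) = 0.123 + 0.023 + 0.063 = 0.209
H(Y) = -[0.335·log₂(0.335) + 0.094·log₂(0.094) + 0.362·log₂(0.362) + 0.209·log₂(0.209)]
  = 0.52855 + 0.32065 + 0.53067 + 0.47201 = 1.8519 bits

H(X|Y) = H(X,Y) - H(Y) = 3.2582 - 1.8519 = 1.4063 bits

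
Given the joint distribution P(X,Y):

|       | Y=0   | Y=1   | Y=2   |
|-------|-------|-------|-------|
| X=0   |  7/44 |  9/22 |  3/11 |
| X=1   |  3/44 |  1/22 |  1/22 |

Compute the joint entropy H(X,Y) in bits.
2.1302 bits

H(X,Y) = -Σ_{x,y} P(x,y) log₂ P(x,y). Per-cell terms -P(x,y)·log₂P(x,y):
  X=0: 0.4219, 0.5275, 0.5112
  X=1: 0.2642, 0.2027, 0.2027
Sum of the 6 terms: H(X,Y) = 2.1302 bits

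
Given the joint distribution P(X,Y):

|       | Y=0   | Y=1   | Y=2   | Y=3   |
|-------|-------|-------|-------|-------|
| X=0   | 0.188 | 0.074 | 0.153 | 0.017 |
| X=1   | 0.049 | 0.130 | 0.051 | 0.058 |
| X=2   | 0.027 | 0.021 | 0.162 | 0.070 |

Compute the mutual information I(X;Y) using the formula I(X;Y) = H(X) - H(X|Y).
0.2303 bits

I(X;Y) = H(X) - H(X|Y)

Marginal of X (row sums):
  P(X=0) = 0.188 + 0.074 + 0.153 + 0.017 = 0.432
  P(X=1) = 0.049 + 0.130 + 0.051 + 0.058 = 0.288
  P(X=2) = 0.027 + 0.021 + 0.162 + 0.070 = 0.280
H(X) = -[0.432·log₂(0.432) + 0.288·log₂(0.288) + 0.280·log₂(0.280)]
  = 0.5231 + 0.5172 + 0.5142 = 1.5545 bits

Marginal of Y (column sums):
  P(Y=0) = 0.188 + 0.049 + 0.027 = 0.264
  P(Y=1) = 0.074 + 0.130 + 0.021 = 0.225
  P(Y=2) = 0.153 + 0.051 + 0.162 = 0.366
  P(Y=3) = 0.017 + 0.058 + 0.070 = 0.145
H(X|Y) = Σ_y P(y)·H(X|Y=y):
  Y=0: P(Y=0) = 0.264, P(X|Y=0) = (47/66, 49/264, 9/88) → H(X|Y=0) = 1.1362
  Y=1: P(Y=1) = 0.225, P(X|Y=1) = (74/225, 26/45, 7/75) → H(X|Y=1) = 1.3042
  Y=2: P(Y=2) = 0.366, P(X|Y=2) = (51/122, 17/122, 27/61) → H(X|Y=2) = 1.4427
  Y=3: P(Y=3) = 0.145, P(X|Y=3) = (17/145, 2/5, 14/29) → H(X|Y=3) = 1.3985
H(X|Y) = 0.264·1.1362 + 0.225·1.3042 + 0.366·1.4427 + 0.145·1.3985 = 1.3242 bits

I(X;Y) = H(X) - H(X|Y) = 1.5545 - 1.3242 = 0.2303 bits

Cross-check via I(X;Y) = H(X) + H(Y) - H(X,Y): computing H(Y) from the column sums and H(X,Y) from the 12 cells in the same way gives H(Y) = 1.9261 bits and H(X,Y) = 3.2503 bits, so
I(X;Y) = 1.5545 + 1.9261 - 3.2503 = 0.2303 bits ✓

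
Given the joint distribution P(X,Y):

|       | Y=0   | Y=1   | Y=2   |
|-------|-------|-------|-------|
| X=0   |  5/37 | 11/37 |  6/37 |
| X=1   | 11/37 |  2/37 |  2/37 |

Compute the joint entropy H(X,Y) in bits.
2.3114 bits

H(X,Y) = -Σ_{x,y} P(x,y) log₂ P(x,y). Per-cell terms -P(x,y)·log₂P(x,y):
  X=0: 0.3902, 0.5203, 0.4256
  X=1: 0.5203, 0.2275, 0.2275
Sum of the 6 terms: H(X,Y) = 2.3114 bits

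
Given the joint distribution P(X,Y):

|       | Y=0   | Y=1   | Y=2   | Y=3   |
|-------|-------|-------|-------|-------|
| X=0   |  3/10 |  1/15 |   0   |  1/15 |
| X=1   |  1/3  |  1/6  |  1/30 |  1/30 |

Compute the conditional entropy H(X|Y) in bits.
0.9253 bits

H(X|Y) = H(X,Y) - H(Y)

H(X,Y) = -Σ_{x,y} P(x,y) log₂ P(x,y). Per-cell terms -P(x,y)·log₂P(x,y):
  X=0: 0.52109, 0.26046, 0.00000, 0.26046
  X=1: 0.52832, 0.43083, 0.16356, 0.16356
  (cells with P = 0 contribute 0)
Sum of the 8 terms: H(X,Y) = 2.3283 bits

Marginal of Y (column sums):
  P(Y=0) = 3/10 + 1/3 = 19/30
  P(Y=1) = 1/15 + 1/6 = 7/30
  P(Y=2) = 0 + 1/30 = 1/30
  P(Y=3) = 1/15 + 1/30 = 1/10
H(Y) = -[(19/30)·log₂(19/30) + (7/30)·log₂(7/30) + (1/30)·log₂(1/30) + (1/10)·log₂(1/10)]
  = 0.41734 + 0.48989 + 0.16356 + 0.33219 = 1.4030 bits

H(X|Y) = H(X,Y) - H(Y) = 2.3283 - 1.4030 = 0.9253 bits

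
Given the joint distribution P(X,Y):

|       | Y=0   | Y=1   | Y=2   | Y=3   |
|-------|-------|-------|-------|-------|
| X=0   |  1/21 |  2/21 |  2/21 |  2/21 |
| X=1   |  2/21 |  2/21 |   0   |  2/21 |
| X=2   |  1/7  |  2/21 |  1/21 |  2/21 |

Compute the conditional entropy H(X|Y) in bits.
1.4538 bits

H(X|Y) = H(X,Y) - H(Y)

H(X,Y) = -Σ_{x,y} P(x,y) log₂ P(x,y). Per-cell terms -P(x,y)·log₂P(x,y):
  X=0: 0.20916, 0.32308, 0.32308, 0.32308
  X=1: 0.32308, 0.32308, 0.00000, 0.32308
  X=2: 0.40105, 0.32308, 0.20916, 0.32308
  (cells with P = 0 contribute 0)
Sum of the 12 terms: H(X,Y) = 3.4040 bits

Marginal of Y (column sums):
  P(Y=0) = 1/21 + 2/21 + 1/7 = 2/7
  P(Y=1) = 2/21 + 2/21 + 2/21 = 2/7
  P(Y=2) = 2/21 + 0 + 1/21 = 1/7
  P(Y=3) = 2/21 + 2/21 + 2/21 = 2/7
H(Y) = -[(2/7)·log₂(2/7) + (2/7)·log₂(2/7) + (1/7)·log₂(1/7) + (2/7)·log₂(2/7)]
  = 0.51639 + 0.51639 + 0.40105 + 0.51639 = 1.9502 bits

H(X|Y) = H(X,Y) - H(Y) = 3.4040 - 1.9502 = 1.4538 bits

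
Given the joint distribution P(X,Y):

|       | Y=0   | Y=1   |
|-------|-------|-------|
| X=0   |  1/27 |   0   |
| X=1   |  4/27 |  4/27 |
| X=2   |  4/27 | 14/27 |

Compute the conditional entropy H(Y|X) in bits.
0.8058 bits

H(Y|X) = H(X,Y) - H(X)

H(X,Y) = -Σ_{x,y} P(x,y) log₂ P(x,y). Per-cell terms -P(x,y)·log₂P(x,y):
  X=0: 0.176107, 0.000000
  X=1: 0.408131, 0.408131
  X=2: 0.408131, 0.491313
  (cells with P = 0 contribute 0)
Sum of the 6 terms: H(X,Y) = 1.89181 bits

Marginal of X (row sums):
  P(X=0) = 1/27 + 0 = 1/27
  P(X=1) = 4/27 + 4/27 = 8/27
  P(X=2) = 4/27 + 14/27 = 2/3
H(X) = -[(1/27)·log₂(1/27) + (8/27)·log₂(8/27) + (2/3)·log₂(2/3)]
  = 0.176107 + 0.519967 + 0.389975 = 1.08605 bits

H(Y|X) = H(X,Y) - H(X) = 1.89181 - 1.08605 = 0.8058 bits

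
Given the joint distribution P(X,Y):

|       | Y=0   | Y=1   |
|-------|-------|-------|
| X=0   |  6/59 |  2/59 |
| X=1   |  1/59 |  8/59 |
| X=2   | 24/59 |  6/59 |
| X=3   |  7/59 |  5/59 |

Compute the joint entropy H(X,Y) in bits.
2.5213 bits

H(X,Y) = -Σ_{x,y} P(x,y) log₂ P(x,y). Per-cell terms -P(x,y)·log₂P(x,y):
  X=0: 0.33536, 0.16551
  X=1: 0.09971, 0.39087
  X=2: 0.52787, 0.33536
  X=3: 0.36486, 0.30176
Sum of the 8 terms: H(X,Y) = 2.5213 bits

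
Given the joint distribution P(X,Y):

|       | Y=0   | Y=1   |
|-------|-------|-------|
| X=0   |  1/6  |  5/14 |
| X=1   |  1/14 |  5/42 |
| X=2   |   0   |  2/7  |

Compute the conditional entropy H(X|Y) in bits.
1.3233 bits

H(X|Y) = H(X,Y) - H(Y)

H(X,Y) = -Σ_{x,y} P(x,y) log₂ P(x,y). Per-cell terms -P(x,y)·log₂P(x,y):
  X=0: 0.43083, 0.53051
  X=1: 0.27195, 0.36552
  X=2: 0.00000, 0.51639
  (cells with P = 0 contribute 0)
Sum of the 6 terms: H(X,Y) = 2.1152 bits

Marginal of Y (column sums):
  P(Y=0) = 1/6 + 1/14 + 0 = 5/21
  P(Y=1) = 5/14 + 5/42 + 2/7 = 16/21
H(Y) = -[(5/21)·log₂(5/21) + (16/21)·log₂(16/21)]
  = 0.49295 + 0.29891 = 0.7919 bits

H(X|Y) = H(X,Y) - H(Y) = 2.1152 - 0.7919 = 1.3233 bits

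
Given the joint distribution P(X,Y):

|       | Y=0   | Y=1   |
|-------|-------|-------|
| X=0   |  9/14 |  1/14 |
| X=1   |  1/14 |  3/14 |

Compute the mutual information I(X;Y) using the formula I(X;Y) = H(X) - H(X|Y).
0.2963 bits

I(X;Y) = H(X) - H(X|Y)

Marginal of X (row sums):
  P(X=0) = 9/14 + 1/14 = 5/7
  P(X=1) = 1/14 + 3/14 = 2/7
H(X) = -[(5/7)·log₂(5/7) + (2/7)·log₂(2/7)]
  = 0.3467 + 0.5164 = 0.8631 bits

Marginal of Y (column sums):
  P(Y=0) = 9/14 + 1/14 = 5/7
  P(Y=1) = 1/14 + 3/14 = 2/7
H(X|Y) = Σ_y P(y)·H(X|Y=y):
  Y=0: P(Y=0) = 5/7, P(X|Y=0) = (9/10, 1/10) → H(X|Y=0) = 0.4690
  Y=1: P(Y=1) = 2/7, P(X|Y=1) = (1/4, 3/4) → H(X|Y=1) = 0.8113
H(X|Y) = (5/7)·0.4690 + (2/7)·0.8113 = 0.5668 bits

I(X;Y) = H(X) - H(X|Y) = 0.8631 - 0.5668 = 0.2963 bits

Cross-check via I(X;Y) = H(X) + H(Y) - H(X,Y): computing H(Y) from the column sums and H(X,Y) from the 4 cells in the same way gives H(Y) = 0.8631 bits and H(X,Y) = 1.4299 bits, so
I(X;Y) = 0.8631 + 0.8631 - 1.4299 = 0.2963 bits ✓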